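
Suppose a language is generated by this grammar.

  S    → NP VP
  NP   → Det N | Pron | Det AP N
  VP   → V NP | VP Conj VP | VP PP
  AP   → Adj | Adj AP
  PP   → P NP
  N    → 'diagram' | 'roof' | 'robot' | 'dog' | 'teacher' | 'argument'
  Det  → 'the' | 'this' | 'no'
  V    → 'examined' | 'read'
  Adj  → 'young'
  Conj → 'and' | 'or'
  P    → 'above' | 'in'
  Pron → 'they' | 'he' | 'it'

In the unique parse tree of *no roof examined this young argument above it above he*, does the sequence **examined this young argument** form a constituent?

[S [NP [Det no] [N roof]] [VP [VP [VP [V examined] [NP [Det this] [AP [Adj young]] [N argument]]] [PP [P above] [NP [Pron it]]]] [PP [P above] [NP [Pron he]]]]]
The words 'examined this young argument' are exhaustively dominated by a single VP node (built by VP → V NP), so they form a constituent.

Yes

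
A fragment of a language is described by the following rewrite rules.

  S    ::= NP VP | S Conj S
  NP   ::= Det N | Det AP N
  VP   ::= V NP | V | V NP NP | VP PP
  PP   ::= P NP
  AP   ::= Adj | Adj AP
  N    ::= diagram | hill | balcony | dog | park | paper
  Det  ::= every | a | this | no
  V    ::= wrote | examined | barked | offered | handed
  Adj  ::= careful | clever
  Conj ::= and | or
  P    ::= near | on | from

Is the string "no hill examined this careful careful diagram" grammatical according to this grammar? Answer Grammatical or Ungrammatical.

[S [NP [Det no] [N hill]] [VP [V examined] [NP [Det this] [AP [Adj careful] [AP [Adj careful]]] [N diagram]]]]
Every word is introduced by a lexical rule and the phrasal rules combine the resulting categories into a single S.

Grammatical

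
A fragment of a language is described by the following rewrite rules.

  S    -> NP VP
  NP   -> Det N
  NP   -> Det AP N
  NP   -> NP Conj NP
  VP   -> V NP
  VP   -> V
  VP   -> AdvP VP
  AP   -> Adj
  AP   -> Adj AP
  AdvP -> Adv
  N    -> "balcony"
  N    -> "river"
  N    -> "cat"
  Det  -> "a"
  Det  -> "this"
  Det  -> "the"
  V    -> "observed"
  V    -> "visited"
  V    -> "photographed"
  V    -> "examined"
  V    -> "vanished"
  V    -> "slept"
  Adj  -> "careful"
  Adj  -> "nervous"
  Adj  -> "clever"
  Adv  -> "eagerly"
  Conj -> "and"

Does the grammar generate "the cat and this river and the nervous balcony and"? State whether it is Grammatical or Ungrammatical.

For S → NP VP, every NP-prefix leaves a non-VP remainder: after 'the cat' the remainder is not a VP; after 'the cat and this river' the remainder is not a VP; after 'the cat and this river and the nervous balcony' the remainder is not a VP.

Ungrammatical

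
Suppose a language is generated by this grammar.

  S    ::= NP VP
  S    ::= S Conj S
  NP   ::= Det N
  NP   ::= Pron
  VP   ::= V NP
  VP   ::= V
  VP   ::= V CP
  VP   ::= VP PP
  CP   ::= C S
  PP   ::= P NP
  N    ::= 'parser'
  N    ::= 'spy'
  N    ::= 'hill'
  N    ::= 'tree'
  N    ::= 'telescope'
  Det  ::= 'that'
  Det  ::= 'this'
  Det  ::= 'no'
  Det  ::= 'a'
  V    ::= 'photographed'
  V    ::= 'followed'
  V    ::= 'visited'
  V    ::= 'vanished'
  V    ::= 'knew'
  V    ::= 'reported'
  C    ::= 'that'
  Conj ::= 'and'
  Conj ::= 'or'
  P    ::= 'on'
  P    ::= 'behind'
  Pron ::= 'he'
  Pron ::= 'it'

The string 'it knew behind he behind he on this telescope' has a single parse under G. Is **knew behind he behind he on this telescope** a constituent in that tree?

[S [NP [Pron it]] [VP [VP [VP [VP [V knew]] [PP [P behind] [NP [Pron he]]]] [PP [P behind] [NP [Pron he]]]] [PP [P on] [NP [Det this] [N telescope]]]]]
The words 'knew behind he behind he on this telescope' are exhaustively dominated by a single VP node (built by VP → VP PP), so they form a constituent.

Yes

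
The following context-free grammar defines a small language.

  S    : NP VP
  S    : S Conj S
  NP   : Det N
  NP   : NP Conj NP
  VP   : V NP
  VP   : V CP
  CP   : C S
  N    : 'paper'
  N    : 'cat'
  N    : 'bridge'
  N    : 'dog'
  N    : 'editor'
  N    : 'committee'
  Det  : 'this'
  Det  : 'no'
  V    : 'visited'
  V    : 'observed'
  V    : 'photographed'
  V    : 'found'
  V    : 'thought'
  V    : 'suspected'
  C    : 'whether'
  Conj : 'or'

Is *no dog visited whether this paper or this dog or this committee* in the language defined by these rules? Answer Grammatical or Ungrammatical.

For S → NP VP, the only prefix that parses as NP is 'no dog', but the remainder 'visited whether this paper or this dog or this committee' is not a VP under these rules. The alternative S rule S → S Conj S likewise has no satisfying split.

Ungrammatical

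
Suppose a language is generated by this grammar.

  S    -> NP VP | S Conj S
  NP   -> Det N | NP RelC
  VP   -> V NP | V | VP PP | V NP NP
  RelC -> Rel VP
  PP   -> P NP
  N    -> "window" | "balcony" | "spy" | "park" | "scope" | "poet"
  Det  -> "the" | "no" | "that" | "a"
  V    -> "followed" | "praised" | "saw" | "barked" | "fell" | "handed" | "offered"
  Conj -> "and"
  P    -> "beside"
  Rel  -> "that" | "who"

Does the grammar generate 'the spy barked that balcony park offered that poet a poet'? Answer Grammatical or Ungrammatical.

Ungrammatical

An N word can never sit immediately before an N word in any string this grammar generates, so the substring 'balcony park' rules out a derivation.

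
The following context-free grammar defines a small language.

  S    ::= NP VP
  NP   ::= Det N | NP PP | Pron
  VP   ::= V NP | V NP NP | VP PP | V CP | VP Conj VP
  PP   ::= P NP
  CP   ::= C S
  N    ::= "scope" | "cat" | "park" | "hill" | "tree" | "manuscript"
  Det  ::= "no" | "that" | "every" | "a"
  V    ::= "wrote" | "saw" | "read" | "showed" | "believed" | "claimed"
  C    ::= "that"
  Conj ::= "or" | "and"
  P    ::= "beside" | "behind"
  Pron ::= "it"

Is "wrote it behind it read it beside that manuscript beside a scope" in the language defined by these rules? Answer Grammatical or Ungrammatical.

For S → NP VP, no prefix of the string parses as an NP.

Ungrammatical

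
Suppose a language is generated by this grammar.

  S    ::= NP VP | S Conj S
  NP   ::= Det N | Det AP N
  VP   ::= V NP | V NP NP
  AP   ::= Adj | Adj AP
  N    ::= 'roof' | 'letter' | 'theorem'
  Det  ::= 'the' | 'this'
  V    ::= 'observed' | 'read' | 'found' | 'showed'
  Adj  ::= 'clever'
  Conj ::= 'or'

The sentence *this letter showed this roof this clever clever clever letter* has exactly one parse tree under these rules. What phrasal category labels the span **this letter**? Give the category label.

NP

[S [NP [Det this] [N letter]] [VP [V showed] [NP [Det this] [N roof]] [NP [Det this] [AP [Adj clever] [AP [Adj clever] [AP [Adj clever]]]] [N letter]]]]
The span 'this letter' is the NP node built by NP → Det N.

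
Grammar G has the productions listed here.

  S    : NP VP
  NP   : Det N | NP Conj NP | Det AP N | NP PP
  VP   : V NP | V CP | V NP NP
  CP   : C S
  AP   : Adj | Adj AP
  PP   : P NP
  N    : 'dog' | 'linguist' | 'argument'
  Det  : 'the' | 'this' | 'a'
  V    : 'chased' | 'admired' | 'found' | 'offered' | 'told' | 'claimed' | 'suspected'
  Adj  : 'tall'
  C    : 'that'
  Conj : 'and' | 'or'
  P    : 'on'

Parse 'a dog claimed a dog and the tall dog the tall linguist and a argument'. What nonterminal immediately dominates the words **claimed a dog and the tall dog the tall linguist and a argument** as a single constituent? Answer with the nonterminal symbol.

[S [NP [Det a] [N dog]] [VP [V claimed] [NP [NP [Det a] [N dog]] [Conj and] [NP [Det the] [AP [Adj tall]] [N dog]]] [NP [NP [Det the] [AP [Adj tall]] [N linguist]] [Conj and] [NP [Det a] [N argument]]]]]
The span 'claimed a dog and the tall dog the tall linguist and a argument' is the VP node built by VP → V NP NP.

VP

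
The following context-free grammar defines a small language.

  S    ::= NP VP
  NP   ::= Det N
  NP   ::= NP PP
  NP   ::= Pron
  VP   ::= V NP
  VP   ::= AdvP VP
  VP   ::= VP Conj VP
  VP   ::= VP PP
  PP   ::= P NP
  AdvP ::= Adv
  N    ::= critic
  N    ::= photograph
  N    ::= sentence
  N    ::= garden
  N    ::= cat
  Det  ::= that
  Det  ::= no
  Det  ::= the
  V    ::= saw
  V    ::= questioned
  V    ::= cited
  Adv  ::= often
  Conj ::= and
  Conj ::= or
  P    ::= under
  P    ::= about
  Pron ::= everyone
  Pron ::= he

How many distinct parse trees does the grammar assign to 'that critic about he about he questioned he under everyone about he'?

Two of the 10 distinct bracketings:
[S [NP [NP [Det that] [N critic]] [PP [P about] [NP [NP [Pron he]] [PP [P about] [NP [Pron he]]]]]] [VP [V questioned] [NP [NP [Pron he]] [PP [P under] [NP [NP [Pron everyone]] [PP [P about] [NP [Pron he]]]]]]]]
[S [NP [NP [Det that] [N critic]] [PP [P about] [NP [NP [Pron he]] [PP [P about] [NP [Pron he]]]]]] [VP [V questioned] [NP [NP [NP [Pron he]] [PP [P under] [NP [Pron everyone]]]] [PP [P about] [NP [Pron he]]]]]]
The trees differ in how a recursive rule is bracketed over the same span.

10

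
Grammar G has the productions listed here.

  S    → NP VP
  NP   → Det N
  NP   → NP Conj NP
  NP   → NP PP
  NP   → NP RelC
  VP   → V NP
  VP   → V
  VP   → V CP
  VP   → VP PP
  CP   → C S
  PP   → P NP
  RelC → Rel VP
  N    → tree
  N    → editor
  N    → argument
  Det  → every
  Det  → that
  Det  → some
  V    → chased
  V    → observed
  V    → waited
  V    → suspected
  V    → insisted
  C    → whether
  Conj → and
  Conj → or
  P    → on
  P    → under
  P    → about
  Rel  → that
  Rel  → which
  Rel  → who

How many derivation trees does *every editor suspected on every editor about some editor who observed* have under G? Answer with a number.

Two of the 3 distinct bracketings:
[S [NP [Det every] [N editor]] [VP [VP [V suspected]] [PP [P on] [NP [NP [Det every] [N editor]] [PP [P about] [NP [NP [Det some] [N editor]] [RelC [Rel who] [VP [V observed]]]]]]]]]
[S [NP [Det every] [N editor]] [VP [VP [V suspected]] [PP [P on] [NP [NP [NP [Det every] [N editor]] [PP [P about] [NP [Det some] [N editor]]]] [RelC [Rel who] [VP [V observed]]]]]]]
The trees differ in how a recursive rule is bracketed over the same span.

3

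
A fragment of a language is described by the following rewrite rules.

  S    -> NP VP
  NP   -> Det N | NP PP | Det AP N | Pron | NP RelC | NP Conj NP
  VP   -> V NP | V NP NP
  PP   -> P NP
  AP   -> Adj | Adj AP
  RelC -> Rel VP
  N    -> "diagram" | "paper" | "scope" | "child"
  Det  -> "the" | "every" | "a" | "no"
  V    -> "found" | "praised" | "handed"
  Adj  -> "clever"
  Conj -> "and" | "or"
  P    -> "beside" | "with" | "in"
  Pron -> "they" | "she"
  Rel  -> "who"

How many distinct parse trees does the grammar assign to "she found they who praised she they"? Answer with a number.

2

The two bracketings:
[S [NP [Pron she]] [VP [V found] [NP [NP [Pron they]] [RelC [Rel who] [VP [V praised] [NP [Pron she]] [NP [Pron they]]]]]]]
[S [NP [Pron she]] [VP [V found] [NP [NP [Pron they]] [RelC [Rel who] [VP [V praised] [NP [Pron she]]]]] [NP [Pron they]]]]
The trees differ in how a recursive rule is bracketed over the same span.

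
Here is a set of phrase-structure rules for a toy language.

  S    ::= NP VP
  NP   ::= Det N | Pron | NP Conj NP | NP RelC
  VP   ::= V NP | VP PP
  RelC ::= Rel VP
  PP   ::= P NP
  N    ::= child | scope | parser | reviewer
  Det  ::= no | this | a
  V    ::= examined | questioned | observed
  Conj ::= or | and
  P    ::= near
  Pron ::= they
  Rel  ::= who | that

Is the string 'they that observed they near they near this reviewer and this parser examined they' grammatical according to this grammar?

Grammatical

[S [NP [NP [NP [Pron they]] [RelC [Rel that] [VP [VP [VP [V observed] [NP [Pron they]]] [PP [P near] [NP [Pron they]]]] [PP [P near] [NP [Det this] [N reviewer]]]]]] [Conj and] [NP [Det this] [N parser]]] [VP [V examined] [NP [Pron they]]]]
The bracketing above is licensed at every node by one of the given productions, with S at the root.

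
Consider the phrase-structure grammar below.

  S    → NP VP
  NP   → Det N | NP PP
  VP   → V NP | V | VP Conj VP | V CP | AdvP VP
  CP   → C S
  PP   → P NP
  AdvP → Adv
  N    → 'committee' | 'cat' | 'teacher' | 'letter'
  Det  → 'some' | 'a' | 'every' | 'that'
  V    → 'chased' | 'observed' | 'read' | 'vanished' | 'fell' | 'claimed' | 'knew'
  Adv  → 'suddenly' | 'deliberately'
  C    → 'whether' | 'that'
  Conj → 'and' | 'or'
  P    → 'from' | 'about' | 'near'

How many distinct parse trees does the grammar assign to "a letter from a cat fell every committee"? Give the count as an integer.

[S [NP [NP [Det a] [N letter]] [PP [P from] [NP [Det a] [N cat]]]] [VP [V fell] [NP [Det every] [N committee]]]]
No rule offers an alternative attachment or grouping for any span, so this is the only derivation.

1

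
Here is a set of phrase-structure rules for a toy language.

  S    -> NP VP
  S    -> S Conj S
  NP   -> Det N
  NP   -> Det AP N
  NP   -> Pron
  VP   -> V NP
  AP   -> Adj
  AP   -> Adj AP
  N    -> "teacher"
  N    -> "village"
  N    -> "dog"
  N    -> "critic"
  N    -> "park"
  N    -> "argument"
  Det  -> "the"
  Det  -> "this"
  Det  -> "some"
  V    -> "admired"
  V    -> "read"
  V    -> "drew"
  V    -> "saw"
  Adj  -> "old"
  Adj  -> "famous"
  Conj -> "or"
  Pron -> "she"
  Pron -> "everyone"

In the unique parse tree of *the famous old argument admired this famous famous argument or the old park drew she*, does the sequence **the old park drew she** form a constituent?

[S [S [NP [Det the] [AP [Adj famous] [AP [Adj old]]] [N argument]] [VP [V admired] [NP [Det this] [AP [Adj famous] [AP [Adj famous]]] [N argument]]]] [Conj or] [S [NP [Det the] [AP [Adj old]] [N park]] [VP [V drew] [NP [Pron she]]]]]
The words 'the old park drew she' are exhaustively dominated by a single S node (built by S → NP VP), so they form a constituent.

Yes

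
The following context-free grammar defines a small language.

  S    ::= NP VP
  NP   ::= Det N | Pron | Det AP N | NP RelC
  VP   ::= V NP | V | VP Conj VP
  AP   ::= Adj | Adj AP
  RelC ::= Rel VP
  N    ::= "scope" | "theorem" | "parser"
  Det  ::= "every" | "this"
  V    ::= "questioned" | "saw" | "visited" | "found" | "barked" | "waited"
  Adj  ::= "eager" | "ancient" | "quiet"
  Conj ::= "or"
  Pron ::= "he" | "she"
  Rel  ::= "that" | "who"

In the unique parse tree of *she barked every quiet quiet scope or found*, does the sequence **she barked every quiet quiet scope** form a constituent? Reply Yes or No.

[S [NP [Pron she]] [VP [VP [V barked] [NP [Det every] [AP [Adj quiet] [AP [Adj quiet]]] [N scope]]] [Conj or] [VP [V found]]]]
The smallest constituent containing 'she barked every quiet quiet scope' is the S spanning 'she barked every quiet quiet scope or found'; no single node in the tree dominates exactly the given words.

No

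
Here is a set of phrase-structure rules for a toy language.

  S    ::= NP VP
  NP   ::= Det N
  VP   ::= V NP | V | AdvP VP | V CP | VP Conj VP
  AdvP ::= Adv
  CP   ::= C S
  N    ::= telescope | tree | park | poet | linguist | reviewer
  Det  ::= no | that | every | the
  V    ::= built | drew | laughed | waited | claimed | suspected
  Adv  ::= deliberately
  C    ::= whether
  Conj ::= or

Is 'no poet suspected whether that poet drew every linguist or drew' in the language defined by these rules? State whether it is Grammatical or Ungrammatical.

Grammatical

S
  NP
    Det: no
    N: poet
  VP
    V: suspected
    CP
      C: whether
      S
        NP
          Det: that
          N: poet
        VP
          VP
            V: drew
            NP
              Det: every
              N: linguist
          Conj: or
          VP
            V: drew
Every word is introduced by a lexical rule and the phrasal rules combine the resulting categories into a single S.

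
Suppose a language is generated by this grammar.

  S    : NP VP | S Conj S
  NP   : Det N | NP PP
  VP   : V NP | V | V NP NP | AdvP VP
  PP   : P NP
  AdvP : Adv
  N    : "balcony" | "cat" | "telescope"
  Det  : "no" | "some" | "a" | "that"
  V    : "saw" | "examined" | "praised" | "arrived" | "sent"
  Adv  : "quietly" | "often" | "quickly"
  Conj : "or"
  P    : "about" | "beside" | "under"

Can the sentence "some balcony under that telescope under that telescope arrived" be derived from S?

[S [NP [NP [Det some] [N balcony]] [PP [P under] [NP [NP [Det that] [N telescope]] [PP [P under] [NP [Det that] [N telescope]]]]]] [VP [V arrived]]]
Every word is introduced by a lexical rule and the phrasal rules combine the resulting categories into a single S.

Grammatical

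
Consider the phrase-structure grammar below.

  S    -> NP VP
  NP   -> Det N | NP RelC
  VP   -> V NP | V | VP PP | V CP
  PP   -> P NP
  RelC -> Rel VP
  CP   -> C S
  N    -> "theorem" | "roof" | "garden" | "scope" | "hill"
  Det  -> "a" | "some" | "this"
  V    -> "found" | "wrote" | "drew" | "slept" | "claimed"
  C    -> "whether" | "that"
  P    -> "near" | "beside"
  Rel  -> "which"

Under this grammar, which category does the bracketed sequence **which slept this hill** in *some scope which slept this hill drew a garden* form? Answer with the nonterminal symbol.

RelC

[S [NP [NP [Det some] [N scope]] [RelC [Rel which] [VP [V slept] [NP [Det this] [N hill]]]]] [VP [V drew] [NP [Det a] [N garden]]]]
The span 'which slept this hill' is the RelC node built by RelC → Rel VP.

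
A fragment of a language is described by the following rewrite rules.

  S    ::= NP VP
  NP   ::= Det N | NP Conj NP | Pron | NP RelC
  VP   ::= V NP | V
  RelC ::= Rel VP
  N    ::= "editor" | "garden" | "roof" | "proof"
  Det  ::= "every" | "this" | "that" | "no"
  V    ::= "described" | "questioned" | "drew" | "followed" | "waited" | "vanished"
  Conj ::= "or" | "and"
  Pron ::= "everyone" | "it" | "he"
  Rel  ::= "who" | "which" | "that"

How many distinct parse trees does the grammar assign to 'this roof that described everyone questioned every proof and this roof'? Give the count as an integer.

1

[S [NP [NP [Det this] [N roof]] [RelC [Rel that] [VP [V described] [NP [Pron everyone]]]]] [VP [V questioned] [NP [NP [Det every] [N proof]] [Conj and] [NP [Det this] [N roof]]]]]
No rule offers an alternative attachment or grouping for any span, so this is the only derivation.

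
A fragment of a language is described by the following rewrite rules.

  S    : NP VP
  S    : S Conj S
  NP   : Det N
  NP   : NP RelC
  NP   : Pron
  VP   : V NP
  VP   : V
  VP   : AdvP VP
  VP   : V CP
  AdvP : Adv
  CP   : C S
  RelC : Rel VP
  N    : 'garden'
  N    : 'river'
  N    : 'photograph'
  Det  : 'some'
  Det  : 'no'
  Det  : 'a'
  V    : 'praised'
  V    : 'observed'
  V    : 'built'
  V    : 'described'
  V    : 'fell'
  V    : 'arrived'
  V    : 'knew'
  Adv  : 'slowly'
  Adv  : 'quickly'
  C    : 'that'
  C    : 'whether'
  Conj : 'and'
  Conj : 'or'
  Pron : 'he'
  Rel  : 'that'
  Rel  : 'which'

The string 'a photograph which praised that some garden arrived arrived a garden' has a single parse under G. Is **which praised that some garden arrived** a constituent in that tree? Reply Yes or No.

Yes

[S [NP [NP [Det a] [N photograph]] [RelC [Rel which] [VP [V praised] [CP [C that] [S [NP [Det some] [N garden]] [VP [V arrived]]]]]]] [VP [V arrived] [NP [Det a] [N garden]]]]
The words 'which praised that some garden arrived' are exhaustively dominated by a single RelC node (built by RelC → Rel VP), so they form a constituent.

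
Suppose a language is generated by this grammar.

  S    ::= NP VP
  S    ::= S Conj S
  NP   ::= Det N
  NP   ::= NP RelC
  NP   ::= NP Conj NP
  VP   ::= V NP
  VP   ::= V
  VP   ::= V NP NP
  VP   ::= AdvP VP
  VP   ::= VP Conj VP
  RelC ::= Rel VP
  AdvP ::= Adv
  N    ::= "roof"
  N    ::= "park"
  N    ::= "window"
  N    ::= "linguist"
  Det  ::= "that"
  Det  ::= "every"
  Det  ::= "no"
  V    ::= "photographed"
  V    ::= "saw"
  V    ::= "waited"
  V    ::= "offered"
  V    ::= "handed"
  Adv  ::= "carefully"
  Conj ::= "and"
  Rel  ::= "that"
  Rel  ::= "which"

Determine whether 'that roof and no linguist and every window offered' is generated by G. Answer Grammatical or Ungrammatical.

Grammatical

[S [NP [NP [Det that] [N roof]] [Conj and] [NP [NP [Det no] [N linguist]] [Conj and] [NP [Det every] [N window]]]] [VP [V offered]]]
Each bracket corresponds to one application of a listed rule, so the string is derivable from S.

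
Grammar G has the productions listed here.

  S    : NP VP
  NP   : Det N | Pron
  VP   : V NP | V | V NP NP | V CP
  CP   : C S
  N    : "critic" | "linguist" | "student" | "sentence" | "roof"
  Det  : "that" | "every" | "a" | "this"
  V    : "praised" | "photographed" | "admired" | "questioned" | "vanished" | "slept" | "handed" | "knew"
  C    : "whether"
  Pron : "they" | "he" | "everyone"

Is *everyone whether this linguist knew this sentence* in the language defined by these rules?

A Pron word can never sit immediately before a C word in any string this grammar generates, so the substring 'everyone whether' rules out a derivation.

Ungrammatical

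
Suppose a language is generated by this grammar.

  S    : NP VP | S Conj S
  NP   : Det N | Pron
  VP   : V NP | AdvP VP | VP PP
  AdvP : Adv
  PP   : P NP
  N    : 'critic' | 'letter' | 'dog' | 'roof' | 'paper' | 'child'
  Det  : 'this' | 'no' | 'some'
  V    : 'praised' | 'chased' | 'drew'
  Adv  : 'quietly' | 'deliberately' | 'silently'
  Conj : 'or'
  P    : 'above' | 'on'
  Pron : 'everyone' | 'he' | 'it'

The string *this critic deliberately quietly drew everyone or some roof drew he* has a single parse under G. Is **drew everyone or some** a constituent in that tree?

[S [S [NP [Det this] [N critic]] [VP [AdvP [Adv deliberately]] [VP [AdvP [Adv quietly]] [VP [V drew] [NP [Pron everyone]]]]]] [Conj or] [S [NP [Det some] [N roof]] [VP [V drew] [NP [Pron he]]]]]
The smallest constituent containing 'drew everyone or some' is the S spanning 'this critic deliberately quietly drew everyone or some roof drew he'; no single node in the tree dominates exactly the given words.

No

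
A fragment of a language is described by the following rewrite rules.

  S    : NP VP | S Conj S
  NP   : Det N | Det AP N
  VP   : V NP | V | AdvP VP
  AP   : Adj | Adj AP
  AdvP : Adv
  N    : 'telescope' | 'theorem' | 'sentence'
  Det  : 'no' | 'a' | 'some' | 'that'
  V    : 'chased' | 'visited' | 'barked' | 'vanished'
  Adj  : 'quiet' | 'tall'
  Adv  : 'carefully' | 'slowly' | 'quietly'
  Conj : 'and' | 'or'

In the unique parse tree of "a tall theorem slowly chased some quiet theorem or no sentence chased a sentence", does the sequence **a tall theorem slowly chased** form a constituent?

[S [S [NP [Det a] [AP [Adj tall]] [N theorem]] [VP [AdvP [Adv slowly]] [VP [V chased] [NP [Det some] [AP [Adj quiet]] [N theorem]]]]] [Conj or] [S [NP [Det no] [N sentence]] [VP [V chased] [NP [Det a] [N sentence]]]]]
The smallest constituent containing 'a tall theorem slowly chased' is the S spanning 'a tall theorem slowly chased some quiet theorem'; no single node in the tree dominates exactly the given words.

No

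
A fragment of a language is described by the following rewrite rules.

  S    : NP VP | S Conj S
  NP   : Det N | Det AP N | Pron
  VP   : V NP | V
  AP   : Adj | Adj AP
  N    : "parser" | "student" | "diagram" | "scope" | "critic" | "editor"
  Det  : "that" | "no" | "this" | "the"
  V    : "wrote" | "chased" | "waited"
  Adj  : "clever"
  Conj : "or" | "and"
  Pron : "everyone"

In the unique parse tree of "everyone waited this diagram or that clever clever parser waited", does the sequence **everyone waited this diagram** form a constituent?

[S [S [NP [Pron everyone]] [VP [V waited] [NP [Det this] [N diagram]]]] [Conj or] [S [NP [Det that] [AP [Adj clever] [AP [Adj clever]]] [N parser]] [VP [V waited]]]]
The words 'everyone waited this diagram' are exhaustively dominated by a single S node (built by S → NP VP), so they form a constituent.

Yes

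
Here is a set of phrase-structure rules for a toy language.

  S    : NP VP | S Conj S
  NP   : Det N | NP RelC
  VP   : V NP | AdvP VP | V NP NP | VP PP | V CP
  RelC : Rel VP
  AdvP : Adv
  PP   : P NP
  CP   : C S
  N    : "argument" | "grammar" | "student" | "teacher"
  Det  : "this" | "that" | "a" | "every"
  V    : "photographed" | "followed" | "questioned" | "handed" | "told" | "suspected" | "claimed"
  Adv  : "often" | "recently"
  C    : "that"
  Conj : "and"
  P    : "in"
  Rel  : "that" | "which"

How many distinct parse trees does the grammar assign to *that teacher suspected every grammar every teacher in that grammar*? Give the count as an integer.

1

[S [NP [Det that] [N teacher]] [VP [VP [V suspected] [NP [Det every] [N grammar]] [NP [Det every] [N teacher]]] [PP [P in] [NP [Det that] [N grammar]]]]]
No rule offers an alternative attachment or grouping for any span, so this is the only derivation.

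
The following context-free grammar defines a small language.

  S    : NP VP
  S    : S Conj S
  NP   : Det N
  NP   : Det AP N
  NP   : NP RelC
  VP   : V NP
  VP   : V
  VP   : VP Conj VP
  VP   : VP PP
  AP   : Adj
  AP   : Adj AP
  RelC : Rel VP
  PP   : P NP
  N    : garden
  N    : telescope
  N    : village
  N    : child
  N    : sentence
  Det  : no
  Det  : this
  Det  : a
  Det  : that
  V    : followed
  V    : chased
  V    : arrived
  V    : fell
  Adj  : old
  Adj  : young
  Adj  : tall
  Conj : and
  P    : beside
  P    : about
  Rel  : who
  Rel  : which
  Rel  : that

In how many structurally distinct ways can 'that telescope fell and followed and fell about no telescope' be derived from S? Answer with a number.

Two of the 5 distinct bracketings:
[S [NP [Det that] [N telescope]] [VP [VP [V fell]] [Conj and] [VP [VP [V followed]] [Conj and] [VP [VP [V fell]] [PP [P about] [NP [Det no] [N telescope]]]]]]]
[S [NP [Det that] [N telescope]] [VP [VP [V fell]] [Conj and] [VP [VP [VP [V followed]] [Conj and] [VP [V fell]]] [PP [P about] [NP [Det no] [N telescope]]]]]]
The trees differ in how a recursive rule is bracketed over the same span.

5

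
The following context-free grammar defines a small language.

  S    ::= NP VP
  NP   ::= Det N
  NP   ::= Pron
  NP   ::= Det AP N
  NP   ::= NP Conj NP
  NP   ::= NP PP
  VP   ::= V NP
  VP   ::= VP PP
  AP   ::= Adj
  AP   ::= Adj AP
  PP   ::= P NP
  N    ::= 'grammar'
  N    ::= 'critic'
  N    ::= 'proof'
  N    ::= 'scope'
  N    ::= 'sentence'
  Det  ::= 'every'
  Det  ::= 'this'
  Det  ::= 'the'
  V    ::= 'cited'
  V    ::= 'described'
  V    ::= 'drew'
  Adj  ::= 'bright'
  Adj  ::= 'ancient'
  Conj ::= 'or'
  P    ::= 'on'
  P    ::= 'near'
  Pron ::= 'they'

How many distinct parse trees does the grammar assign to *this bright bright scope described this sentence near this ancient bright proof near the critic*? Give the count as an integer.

5

Two of the 5 distinct bracketings:
[S [NP [Det this] [AP [Adj bright] [AP [Adj bright]]] [N scope]] [VP [V described] [NP [NP [Det this] [N sentence]] [PP [P near] [NP [NP [Det this] [AP [Adj ancient] [AP [Adj bright]]] [N proof]] [PP [P near] [NP [Det the] [N critic]]]]]]]]
[S [NP [Det this] [AP [Adj bright] [AP [Adj bright]]] [N scope]] [VP [V described] [NP [NP [NP [Det this] [N sentence]] [PP [P near] [NP [Det this] [AP [Adj ancient] [AP [Adj bright]]] [N proof]]]] [PP [P near] [NP [Det the] [N critic]]]]]]
The trees differ in how a recursive rule is bracketed over the same span.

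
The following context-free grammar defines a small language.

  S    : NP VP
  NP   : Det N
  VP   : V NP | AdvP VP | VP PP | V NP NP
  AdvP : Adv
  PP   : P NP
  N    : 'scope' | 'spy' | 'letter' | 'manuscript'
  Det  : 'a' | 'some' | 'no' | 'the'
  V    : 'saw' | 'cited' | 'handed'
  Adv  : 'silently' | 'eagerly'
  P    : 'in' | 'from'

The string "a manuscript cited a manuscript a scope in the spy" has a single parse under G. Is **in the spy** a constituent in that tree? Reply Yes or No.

[S [NP [Det a] [N manuscript]] [VP [VP [V cited] [NP [Det a] [N manuscript]] [NP [Det a] [N scope]]] [PP [P in] [NP [Det the] [N spy]]]]]
The words 'in the spy' are exhaustively dominated by a single PP node (built by PP → P NP), so they form a constituent.

Yes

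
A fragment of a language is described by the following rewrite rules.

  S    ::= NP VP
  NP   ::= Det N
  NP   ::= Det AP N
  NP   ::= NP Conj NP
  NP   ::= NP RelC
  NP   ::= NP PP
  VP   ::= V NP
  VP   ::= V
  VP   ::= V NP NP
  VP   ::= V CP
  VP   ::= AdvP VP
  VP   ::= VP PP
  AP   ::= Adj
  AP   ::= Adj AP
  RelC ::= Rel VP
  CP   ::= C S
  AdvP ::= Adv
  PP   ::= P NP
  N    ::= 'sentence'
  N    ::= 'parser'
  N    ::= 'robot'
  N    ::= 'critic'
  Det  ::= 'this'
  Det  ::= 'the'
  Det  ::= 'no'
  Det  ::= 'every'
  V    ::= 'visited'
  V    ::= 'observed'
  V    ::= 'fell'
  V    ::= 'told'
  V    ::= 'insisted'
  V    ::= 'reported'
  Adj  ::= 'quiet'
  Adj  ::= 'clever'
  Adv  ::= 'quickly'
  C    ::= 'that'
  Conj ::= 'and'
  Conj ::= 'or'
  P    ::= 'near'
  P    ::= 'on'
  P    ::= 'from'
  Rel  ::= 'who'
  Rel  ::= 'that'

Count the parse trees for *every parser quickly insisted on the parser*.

The two bracketings:
[S [NP [Det every] [N parser]] [VP [AdvP [Adv quickly]] [VP [VP [V insisted]] [PP [P on] [NP [Det the] [N parser]]]]]]
[S [NP [Det every] [N parser]] [VP [VP [AdvP [Adv quickly]] [VP [V insisted]]] [PP [P on] [NP [Det the] [N parser]]]]]
The trees differ in how a recursive rule is bracketed over the same span.

2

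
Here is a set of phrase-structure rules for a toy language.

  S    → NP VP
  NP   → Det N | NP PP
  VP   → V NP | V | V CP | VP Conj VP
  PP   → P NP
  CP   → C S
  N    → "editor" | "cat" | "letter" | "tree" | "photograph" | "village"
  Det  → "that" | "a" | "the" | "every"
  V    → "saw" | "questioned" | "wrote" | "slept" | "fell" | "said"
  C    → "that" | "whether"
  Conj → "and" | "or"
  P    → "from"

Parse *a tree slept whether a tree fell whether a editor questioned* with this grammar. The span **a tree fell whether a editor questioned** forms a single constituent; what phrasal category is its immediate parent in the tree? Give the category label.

CP

S
  NP
    Det: a
    N: tree
  VP
    V: slept
    CP
      C: whether
      S
        NP
          Det: a
          N: tree
        VP
          V: fell
          CP
            C: whether
            S
              NP
                Det: a
                N: editor
              VP
                V: questioned
The span 'a tree fell whether a editor questioned' is the S node built by S → NP VP.
Its mother is the CP built by CP → C S.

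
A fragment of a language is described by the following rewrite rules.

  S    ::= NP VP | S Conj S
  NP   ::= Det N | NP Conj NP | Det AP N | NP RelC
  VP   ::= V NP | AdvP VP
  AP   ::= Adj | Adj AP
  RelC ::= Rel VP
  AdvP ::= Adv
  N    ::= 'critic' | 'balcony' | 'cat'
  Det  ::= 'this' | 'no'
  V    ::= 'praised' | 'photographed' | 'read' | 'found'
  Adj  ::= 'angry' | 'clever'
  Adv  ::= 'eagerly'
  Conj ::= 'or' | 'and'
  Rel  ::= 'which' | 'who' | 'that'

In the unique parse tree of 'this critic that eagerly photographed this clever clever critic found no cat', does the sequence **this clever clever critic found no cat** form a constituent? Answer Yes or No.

No

[S [NP [NP [Det this] [N critic]] [RelC [Rel that] [VP [AdvP [Adv eagerly]] [VP [V photographed] [NP [Det this] [AP [Adj clever] [AP [Adj clever]]] [N critic]]]]]] [VP [V found] [NP [Det no] [N cat]]]]
The smallest constituent containing 'this clever clever critic found no cat' is the S spanning 'this critic that eagerly photographed this clever clever critic found no cat'; no single node in the tree dominates exactly the given words.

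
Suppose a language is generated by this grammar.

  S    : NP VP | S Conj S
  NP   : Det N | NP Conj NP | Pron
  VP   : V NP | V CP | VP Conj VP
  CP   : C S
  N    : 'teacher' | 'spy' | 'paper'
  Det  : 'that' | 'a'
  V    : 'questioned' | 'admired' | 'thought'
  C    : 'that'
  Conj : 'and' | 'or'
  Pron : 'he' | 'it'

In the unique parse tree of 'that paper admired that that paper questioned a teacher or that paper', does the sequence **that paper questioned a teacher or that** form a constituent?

No

[S [NP [Det that] [N paper]] [VP [V admired] [CP [C that] [S [NP [Det that] [N paper]] [VP [V questioned] [NP [NP [Det a] [N teacher]] [Conj or] [NP [Det that] [N paper]]]]]]]]
The smallest constituent containing 'that paper questioned a teacher or that' is the S spanning 'that paper questioned a teacher or that paper'; no single node in the tree dominates exactly the given words.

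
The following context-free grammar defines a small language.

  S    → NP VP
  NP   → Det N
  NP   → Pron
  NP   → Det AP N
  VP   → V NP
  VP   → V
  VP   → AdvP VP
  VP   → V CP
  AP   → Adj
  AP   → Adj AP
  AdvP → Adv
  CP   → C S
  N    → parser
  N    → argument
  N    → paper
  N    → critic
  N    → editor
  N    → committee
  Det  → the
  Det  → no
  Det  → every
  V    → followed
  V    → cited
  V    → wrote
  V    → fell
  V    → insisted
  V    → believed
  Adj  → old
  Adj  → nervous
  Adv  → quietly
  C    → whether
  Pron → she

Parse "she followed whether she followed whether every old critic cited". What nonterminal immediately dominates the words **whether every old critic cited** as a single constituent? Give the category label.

[S [NP [Pron she]] [VP [V followed] [CP [C whether] [S [NP [Pron she]] [VP [V followed] [CP [C whether] [S [NP [Det every] [AP [Adj old]] [N critic]] [VP [V cited]]]]]]]]]
The span 'whether every old critic cited' is the CP node built by CP → C S.

CP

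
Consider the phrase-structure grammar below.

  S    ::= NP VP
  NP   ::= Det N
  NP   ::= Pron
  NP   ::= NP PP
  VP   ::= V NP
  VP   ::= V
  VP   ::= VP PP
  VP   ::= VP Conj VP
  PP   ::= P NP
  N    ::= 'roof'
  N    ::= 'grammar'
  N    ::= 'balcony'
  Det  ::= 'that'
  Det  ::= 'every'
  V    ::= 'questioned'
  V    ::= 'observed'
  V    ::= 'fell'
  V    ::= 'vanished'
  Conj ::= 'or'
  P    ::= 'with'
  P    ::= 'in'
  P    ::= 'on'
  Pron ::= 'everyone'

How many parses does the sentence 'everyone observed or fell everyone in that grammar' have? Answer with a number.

Two of the 3 distinct bracketings:
[S [NP [Pron everyone]] [VP [VP [VP [V observed]] [Conj or] [VP [V fell] [NP [Pron everyone]]]] [PP [P in] [NP [Det that] [N grammar]]]]]
[S [NP [Pron everyone]] [VP [VP [V observed]] [Conj or] [VP [V fell] [NP [NP [Pron everyone]] [PP [P in] [NP [Det that] [N grammar]]]]]]]
The difference turns on whether NP → NP PP is used at the relevant span, versus an alternative expansion of NP.

3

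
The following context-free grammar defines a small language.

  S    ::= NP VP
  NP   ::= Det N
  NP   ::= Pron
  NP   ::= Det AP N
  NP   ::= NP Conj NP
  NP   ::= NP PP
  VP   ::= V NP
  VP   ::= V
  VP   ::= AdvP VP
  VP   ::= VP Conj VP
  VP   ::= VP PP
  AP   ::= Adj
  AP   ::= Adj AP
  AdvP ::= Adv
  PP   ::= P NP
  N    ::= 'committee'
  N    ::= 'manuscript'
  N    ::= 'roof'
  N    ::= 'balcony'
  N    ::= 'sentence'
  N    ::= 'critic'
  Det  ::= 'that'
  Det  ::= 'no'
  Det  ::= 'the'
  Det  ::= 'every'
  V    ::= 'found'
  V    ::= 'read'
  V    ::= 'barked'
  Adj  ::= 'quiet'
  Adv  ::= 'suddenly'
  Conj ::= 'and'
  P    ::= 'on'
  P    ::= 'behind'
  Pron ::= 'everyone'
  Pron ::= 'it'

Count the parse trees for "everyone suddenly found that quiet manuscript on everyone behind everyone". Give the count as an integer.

9

Two of the 9 distinct bracketings:
[S [NP [Pron everyone]] [VP [AdvP [Adv suddenly]] [VP [V found] [NP [NP [Det that] [AP [Adj quiet]] [N manuscript]] [PP [P on] [NP [NP [Pron everyone]] [PP [P behind] [NP [Pron everyone]]]]]]]]]
[S [NP [Pron everyone]] [VP [AdvP [Adv suddenly]] [VP [V found] [NP [NP [NP [Det that] [AP [Adj quiet]] [N manuscript]] [PP [P on] [NP [Pron everyone]]]] [PP [P behind] [NP [Pron everyone]]]]]]]
The trees differ in how a recursive rule is bracketed over the same span.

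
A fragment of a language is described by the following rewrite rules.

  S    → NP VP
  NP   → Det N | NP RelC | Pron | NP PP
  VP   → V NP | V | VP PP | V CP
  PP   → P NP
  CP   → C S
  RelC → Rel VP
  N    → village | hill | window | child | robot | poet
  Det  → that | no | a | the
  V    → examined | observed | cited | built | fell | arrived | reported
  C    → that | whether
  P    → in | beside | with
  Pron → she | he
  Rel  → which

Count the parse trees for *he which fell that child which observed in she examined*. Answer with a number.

Two of the 6 distinct bracketings:
[S [NP [NP [Pron he]] [RelC [Rel which] [VP [V fell] [NP [NP [Det that] [N child]] [RelC [Rel which] [VP [VP [V observed]] [PP [P in] [NP [Pron she]]]]]]]]] [VP [V examined]]]
[S [NP [NP [Pron he]] [RelC [Rel which] [VP [V fell] [NP [NP [NP [Det that] [N child]] [RelC [Rel which] [VP [V observed]]]] [PP [P in] [NP [Pron she]]]]]]] [VP [V examined]]]
The difference turns on whether NP → NP PP is used at the relevant span, versus an alternative expansion of NP.

6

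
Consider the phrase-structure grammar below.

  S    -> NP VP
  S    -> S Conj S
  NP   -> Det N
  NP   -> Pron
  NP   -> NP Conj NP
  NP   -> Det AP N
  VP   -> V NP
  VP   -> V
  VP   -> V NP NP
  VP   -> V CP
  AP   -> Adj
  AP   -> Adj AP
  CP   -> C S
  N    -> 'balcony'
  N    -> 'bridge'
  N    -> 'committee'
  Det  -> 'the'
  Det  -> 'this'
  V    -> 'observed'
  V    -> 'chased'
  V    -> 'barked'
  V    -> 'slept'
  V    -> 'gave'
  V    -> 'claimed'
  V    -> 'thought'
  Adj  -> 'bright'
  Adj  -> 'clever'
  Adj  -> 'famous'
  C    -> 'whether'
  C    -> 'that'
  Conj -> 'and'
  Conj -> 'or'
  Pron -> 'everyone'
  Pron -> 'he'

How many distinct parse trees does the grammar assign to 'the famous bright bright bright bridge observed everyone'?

1

[S [NP [Det the] [AP [Adj famous] [AP [Adj bright] [AP [Adj bright] [AP [Adj bright]]]]] [N bridge]] [VP [V observed] [NP [Pron everyone]]]]
No rule offers an alternative attachment or grouping for any span, so this is the only derivation.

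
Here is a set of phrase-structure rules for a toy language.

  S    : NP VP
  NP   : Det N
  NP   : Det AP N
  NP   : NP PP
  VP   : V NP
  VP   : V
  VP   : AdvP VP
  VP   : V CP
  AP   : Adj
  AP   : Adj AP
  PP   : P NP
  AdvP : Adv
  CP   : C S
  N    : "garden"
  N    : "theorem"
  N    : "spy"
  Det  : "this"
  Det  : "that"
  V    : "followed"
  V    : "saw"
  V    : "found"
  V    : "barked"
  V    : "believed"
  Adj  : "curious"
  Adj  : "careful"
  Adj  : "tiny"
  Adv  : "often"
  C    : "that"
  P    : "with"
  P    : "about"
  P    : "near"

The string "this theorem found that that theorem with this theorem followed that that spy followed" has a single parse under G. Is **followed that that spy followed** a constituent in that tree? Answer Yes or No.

[S [NP [Det this] [N theorem]] [VP [V found] [CP [C that] [S [NP [NP [Det that] [N theorem]] [PP [P with] [NP [Det this] [N theorem]]]] [VP [V followed] [CP [C that] [S [NP [Det that] [N spy]] [VP [V followed]]]]]]]]]
The words 'followed that that spy followed' are exhaustively dominated by a single VP node (built by VP → V CP), so they form a constituent.

Yes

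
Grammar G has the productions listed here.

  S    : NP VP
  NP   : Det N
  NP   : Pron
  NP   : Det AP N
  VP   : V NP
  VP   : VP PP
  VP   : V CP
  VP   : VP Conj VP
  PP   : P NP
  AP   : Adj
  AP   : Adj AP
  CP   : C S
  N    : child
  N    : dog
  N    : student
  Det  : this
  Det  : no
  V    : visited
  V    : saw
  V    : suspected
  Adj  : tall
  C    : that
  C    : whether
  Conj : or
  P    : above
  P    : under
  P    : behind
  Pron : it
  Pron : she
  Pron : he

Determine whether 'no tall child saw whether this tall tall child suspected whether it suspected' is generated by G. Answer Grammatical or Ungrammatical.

For S → NP VP, the only prefix that parses as NP is 'no tall child', but the remainder 'saw whether this tall tall child suspected whether it suspected' is not a VP under these rules.

Ungrammatical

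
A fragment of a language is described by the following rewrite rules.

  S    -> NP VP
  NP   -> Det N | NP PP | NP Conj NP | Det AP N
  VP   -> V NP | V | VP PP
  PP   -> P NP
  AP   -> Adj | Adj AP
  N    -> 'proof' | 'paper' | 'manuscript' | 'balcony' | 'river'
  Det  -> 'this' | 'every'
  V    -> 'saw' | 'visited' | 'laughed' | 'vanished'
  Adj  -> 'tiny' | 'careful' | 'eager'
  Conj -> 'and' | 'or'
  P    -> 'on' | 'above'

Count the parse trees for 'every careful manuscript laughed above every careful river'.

1

[S [NP [Det every] [AP [Adj careful]] [N manuscript]] [VP [VP [V laughed]] [PP [P above] [NP [Det every] [AP [Adj careful]] [N river]]]]]
No rule offers an alternative attachment or grouping for any span, so this is the only derivation.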